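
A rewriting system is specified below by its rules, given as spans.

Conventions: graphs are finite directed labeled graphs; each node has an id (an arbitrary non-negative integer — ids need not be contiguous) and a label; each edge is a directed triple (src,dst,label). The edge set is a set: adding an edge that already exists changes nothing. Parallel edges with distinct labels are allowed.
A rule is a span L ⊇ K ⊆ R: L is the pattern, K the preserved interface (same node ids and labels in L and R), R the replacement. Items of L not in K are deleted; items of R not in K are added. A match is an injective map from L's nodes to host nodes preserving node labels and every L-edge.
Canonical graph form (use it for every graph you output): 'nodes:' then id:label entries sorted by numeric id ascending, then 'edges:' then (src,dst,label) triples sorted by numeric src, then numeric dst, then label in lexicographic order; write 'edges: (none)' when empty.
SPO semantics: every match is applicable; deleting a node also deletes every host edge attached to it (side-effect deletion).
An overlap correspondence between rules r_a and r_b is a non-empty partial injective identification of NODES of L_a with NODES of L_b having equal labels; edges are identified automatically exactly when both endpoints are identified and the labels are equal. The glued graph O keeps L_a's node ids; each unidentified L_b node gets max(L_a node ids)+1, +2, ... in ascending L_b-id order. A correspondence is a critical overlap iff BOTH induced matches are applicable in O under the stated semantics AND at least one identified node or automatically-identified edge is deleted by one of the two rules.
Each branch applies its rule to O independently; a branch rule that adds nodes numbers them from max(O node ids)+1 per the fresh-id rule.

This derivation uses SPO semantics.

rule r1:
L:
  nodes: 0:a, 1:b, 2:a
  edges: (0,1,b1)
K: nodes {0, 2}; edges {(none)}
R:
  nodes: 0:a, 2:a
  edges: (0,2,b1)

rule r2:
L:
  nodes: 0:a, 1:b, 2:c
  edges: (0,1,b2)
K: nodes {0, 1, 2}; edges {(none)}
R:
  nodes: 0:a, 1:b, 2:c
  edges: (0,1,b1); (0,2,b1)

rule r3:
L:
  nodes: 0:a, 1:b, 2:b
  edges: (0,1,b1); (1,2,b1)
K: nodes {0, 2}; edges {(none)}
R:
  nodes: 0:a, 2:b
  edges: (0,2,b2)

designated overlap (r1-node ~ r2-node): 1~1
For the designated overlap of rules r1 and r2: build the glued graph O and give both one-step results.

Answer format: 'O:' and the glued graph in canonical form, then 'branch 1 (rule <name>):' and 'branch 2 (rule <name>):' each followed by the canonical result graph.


O:
nodes: 0:a, 1:b, 2:a, 3:a, 4:c
edges: (0,1,b1); (3,1,b2)
branch 1 (rule r1):
nodes: 0:a, 2:a, 3:a, 4:c
edges: (0,2,b1)
branch 2 (rule r2):
nodes: 0:a, 1:b, 2:a, 3:a, 4:c
edges: (0,1,b1); (3,1,b1); (3,4,b1)


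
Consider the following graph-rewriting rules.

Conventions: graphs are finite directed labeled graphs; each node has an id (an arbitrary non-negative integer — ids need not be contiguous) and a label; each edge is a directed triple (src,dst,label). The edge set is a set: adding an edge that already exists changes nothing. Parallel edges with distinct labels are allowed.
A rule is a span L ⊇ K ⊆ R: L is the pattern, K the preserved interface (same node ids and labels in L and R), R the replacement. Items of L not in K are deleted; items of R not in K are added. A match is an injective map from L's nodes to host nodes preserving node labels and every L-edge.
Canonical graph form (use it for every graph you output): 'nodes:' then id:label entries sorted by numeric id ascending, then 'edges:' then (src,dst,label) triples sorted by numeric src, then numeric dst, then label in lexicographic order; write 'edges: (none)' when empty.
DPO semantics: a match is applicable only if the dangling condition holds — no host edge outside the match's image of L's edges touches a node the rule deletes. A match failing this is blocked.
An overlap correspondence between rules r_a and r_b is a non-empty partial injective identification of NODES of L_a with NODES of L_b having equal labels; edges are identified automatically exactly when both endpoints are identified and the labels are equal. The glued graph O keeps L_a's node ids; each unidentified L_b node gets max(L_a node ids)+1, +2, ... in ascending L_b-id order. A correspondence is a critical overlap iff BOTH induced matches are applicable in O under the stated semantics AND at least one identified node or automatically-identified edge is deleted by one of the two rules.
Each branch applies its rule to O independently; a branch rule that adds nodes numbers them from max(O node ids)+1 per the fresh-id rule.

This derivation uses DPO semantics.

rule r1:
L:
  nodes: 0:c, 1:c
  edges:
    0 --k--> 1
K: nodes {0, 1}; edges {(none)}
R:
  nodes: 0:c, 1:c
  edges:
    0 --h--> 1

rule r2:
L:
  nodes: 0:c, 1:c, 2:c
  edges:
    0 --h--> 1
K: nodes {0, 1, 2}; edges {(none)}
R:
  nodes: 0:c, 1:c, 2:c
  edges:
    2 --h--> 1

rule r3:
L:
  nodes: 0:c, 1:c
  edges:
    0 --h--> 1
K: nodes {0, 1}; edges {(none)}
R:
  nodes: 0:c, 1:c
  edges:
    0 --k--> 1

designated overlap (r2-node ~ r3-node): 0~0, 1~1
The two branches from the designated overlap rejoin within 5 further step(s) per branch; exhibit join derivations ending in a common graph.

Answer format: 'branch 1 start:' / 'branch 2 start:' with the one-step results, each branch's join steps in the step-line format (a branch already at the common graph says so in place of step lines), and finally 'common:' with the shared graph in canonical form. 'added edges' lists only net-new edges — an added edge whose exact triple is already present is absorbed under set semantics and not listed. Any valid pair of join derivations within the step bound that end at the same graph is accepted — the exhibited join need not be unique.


branch 1 start:
nodes: 0:c, 1:c, 2:c
edges: (2,1,h)
branch 2 start:
nodes: 0:c, 1:c, 2:c
edges: (0,1,k)
branch 1 step 1: rule r2; match: 0->2, 1->1, 2->0; deleted nodes (none); deleted edges (2,1,h); added nodes (none); added edges (0,1,h); result: nodes: 0:c, 1:c, 2:c edges: (0,1,h)
branch 2 step 1: rule r1; match: 0->0, 1->1; deleted nodes (none); deleted edges (0,1,k); added nodes (none); added edges (0,1,h); result: nodes: 0:c, 1:c, 2:c edges: (0,1,h)
common:
nodes: 0:c, 1:c, 2:c
edges: (0,1,h)


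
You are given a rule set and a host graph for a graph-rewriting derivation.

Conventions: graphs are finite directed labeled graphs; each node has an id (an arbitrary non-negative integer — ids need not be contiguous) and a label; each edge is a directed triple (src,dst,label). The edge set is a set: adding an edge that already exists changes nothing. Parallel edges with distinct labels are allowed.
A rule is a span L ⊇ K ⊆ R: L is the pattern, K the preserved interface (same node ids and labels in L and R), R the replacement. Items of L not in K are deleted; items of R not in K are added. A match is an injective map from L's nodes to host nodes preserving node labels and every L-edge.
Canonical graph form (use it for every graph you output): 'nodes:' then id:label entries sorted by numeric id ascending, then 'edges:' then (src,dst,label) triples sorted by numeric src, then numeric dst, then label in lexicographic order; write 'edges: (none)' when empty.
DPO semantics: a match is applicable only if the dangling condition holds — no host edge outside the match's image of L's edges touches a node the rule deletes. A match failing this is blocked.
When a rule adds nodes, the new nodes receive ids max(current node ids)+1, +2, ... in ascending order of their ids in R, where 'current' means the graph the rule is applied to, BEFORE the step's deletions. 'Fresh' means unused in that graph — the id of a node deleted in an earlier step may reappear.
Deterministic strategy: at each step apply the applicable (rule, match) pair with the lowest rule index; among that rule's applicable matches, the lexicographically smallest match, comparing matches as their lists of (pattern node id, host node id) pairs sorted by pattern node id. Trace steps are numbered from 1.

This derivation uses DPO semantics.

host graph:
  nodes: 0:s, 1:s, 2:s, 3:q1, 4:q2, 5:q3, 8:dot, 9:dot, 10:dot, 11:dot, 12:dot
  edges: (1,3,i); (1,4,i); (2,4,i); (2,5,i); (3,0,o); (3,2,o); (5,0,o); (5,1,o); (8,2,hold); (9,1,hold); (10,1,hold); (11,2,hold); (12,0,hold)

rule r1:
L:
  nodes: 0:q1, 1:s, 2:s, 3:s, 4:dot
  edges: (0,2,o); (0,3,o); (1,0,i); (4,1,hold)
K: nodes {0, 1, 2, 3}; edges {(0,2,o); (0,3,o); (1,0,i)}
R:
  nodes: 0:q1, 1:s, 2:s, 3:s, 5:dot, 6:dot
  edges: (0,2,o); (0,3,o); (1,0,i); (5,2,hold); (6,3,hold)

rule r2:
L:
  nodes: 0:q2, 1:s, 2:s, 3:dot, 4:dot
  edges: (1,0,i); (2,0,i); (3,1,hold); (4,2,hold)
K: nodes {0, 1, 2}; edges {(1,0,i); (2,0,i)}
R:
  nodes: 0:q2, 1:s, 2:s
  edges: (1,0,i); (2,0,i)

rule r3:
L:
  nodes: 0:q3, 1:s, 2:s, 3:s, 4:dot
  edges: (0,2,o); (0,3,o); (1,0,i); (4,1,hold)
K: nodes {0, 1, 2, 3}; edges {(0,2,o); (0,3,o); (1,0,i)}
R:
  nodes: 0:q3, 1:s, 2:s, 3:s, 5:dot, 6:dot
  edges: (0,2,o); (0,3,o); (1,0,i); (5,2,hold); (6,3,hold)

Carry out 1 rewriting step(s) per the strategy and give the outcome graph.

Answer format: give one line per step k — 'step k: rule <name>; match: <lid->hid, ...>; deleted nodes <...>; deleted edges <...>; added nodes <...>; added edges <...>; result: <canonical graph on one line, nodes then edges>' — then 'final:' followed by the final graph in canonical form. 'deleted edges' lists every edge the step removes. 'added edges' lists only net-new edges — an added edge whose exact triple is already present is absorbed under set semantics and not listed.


step 1: rule r1; match: 0->3, 1->1, 2->0, 3->2, 4->9; deleted nodes 9; deleted edges (9,1,hold); added nodes 13, 14; added edges (13,0,hold); (14,2,hold); result: nodes: 0:s, 1:s, 2:s, 3:q1, 4:q2, 5:q3, 8:dot, 10:dot, 11:dot, 12:dot, 13:dot, 14:dot edges: (1,3,i); (1,4,i); (2,4,i); (2,5,i); (3,0,o); (3,2,o); (5,0,o); (5,1,o); (8,2,hold); (10,1,hold); (11,2,hold); (12,0,hold); (13,0,hold); (14,2,hold)
final:
nodes: 0:s, 1:s, 2:s, 3:q1, 4:q2, 5:q3, 8:dot, 10:dot, 11:dot, 12:dot, 13:dot, 14:dot
edges: (1,3,i); (1,4,i); (2,4,i); (2,5,i); (3,0,o); (3,2,o); (5,0,o); (5,1,o); (8,2,hold); (10,1,hold); (11,2,hold); (12,0,hold); (13,0,hold); (14,2,hold)


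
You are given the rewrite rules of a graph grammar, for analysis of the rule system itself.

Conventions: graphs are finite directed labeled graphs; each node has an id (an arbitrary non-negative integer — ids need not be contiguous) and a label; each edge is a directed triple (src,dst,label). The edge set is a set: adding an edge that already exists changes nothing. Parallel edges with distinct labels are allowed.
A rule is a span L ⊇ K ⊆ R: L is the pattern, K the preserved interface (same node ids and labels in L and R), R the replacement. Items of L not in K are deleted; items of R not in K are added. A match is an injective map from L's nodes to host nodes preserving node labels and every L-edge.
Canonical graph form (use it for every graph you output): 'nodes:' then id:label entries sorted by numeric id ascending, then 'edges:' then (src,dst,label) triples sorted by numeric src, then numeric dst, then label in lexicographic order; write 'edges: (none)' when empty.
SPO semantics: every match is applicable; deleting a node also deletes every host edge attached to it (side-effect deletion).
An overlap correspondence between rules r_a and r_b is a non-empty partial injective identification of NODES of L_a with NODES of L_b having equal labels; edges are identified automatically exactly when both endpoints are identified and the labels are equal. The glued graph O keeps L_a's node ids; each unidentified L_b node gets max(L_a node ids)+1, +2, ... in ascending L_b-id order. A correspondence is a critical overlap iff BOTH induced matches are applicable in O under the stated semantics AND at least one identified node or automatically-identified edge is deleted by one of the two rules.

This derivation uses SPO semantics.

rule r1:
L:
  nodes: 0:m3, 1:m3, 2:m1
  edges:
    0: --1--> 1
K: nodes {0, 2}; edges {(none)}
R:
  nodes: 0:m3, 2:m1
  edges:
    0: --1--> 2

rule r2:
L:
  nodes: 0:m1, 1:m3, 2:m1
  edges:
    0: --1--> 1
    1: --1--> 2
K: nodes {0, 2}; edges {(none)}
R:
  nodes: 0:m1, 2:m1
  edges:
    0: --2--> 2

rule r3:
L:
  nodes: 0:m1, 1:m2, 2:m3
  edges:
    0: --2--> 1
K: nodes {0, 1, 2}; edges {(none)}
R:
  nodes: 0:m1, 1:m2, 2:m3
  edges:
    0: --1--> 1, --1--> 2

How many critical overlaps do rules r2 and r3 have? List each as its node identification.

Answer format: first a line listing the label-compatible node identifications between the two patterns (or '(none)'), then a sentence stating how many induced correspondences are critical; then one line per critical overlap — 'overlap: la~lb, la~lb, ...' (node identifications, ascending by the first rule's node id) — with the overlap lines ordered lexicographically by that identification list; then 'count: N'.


label-compatible node identifications between L(r2) and L(r3): 0~0, 1~2, 2~0
3 of the induced correspondences are critical overlaps of r2 and r3.
overlap: 0~0, 1~2
overlap: 1~2
overlap: 1~2, 2~0
count: 3


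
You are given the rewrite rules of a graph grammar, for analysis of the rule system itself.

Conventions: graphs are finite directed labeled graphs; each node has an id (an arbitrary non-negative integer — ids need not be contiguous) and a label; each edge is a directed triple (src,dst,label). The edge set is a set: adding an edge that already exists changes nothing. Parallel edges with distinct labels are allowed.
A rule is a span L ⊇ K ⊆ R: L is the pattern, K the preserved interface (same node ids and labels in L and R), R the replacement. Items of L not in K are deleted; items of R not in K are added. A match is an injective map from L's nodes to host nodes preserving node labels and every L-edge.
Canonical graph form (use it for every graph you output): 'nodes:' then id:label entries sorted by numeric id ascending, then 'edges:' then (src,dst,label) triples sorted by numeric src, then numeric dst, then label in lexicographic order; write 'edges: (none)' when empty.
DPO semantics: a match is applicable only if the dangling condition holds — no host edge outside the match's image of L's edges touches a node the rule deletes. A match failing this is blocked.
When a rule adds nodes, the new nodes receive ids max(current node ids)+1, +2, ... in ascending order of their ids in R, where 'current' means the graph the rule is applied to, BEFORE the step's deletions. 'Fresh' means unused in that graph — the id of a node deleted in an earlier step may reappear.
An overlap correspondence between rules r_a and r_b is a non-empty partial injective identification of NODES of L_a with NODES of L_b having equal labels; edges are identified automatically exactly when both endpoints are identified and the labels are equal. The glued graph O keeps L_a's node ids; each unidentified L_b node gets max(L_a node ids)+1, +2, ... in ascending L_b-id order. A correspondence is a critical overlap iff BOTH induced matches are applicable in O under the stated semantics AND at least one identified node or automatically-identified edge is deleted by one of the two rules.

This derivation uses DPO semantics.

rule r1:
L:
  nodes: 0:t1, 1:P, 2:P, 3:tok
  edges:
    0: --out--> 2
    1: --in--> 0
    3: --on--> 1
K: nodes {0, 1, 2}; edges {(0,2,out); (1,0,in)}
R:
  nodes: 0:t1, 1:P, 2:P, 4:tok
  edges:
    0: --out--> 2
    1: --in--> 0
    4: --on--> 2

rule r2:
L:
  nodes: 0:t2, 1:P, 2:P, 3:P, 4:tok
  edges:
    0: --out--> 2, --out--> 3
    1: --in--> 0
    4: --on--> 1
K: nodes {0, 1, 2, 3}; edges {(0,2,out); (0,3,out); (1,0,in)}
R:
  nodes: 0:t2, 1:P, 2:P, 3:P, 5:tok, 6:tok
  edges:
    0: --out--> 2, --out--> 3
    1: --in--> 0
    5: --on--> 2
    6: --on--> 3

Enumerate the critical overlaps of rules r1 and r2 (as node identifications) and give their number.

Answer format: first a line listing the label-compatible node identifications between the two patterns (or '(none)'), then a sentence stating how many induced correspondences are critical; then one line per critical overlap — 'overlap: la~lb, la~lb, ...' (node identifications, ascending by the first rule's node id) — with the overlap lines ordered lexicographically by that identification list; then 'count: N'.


label-compatible node identifications between L(r1) and L(r2): 1~1, 1~2, 1~3, 2~1, 2~2, 2~3, 3~4
3 of the induced correspondences are critical overlaps of r1 and r2.
overlap: 1~1, 2~2, 3~4
overlap: 1~1, 2~3, 3~4
overlap: 1~1, 3~4
count: 3


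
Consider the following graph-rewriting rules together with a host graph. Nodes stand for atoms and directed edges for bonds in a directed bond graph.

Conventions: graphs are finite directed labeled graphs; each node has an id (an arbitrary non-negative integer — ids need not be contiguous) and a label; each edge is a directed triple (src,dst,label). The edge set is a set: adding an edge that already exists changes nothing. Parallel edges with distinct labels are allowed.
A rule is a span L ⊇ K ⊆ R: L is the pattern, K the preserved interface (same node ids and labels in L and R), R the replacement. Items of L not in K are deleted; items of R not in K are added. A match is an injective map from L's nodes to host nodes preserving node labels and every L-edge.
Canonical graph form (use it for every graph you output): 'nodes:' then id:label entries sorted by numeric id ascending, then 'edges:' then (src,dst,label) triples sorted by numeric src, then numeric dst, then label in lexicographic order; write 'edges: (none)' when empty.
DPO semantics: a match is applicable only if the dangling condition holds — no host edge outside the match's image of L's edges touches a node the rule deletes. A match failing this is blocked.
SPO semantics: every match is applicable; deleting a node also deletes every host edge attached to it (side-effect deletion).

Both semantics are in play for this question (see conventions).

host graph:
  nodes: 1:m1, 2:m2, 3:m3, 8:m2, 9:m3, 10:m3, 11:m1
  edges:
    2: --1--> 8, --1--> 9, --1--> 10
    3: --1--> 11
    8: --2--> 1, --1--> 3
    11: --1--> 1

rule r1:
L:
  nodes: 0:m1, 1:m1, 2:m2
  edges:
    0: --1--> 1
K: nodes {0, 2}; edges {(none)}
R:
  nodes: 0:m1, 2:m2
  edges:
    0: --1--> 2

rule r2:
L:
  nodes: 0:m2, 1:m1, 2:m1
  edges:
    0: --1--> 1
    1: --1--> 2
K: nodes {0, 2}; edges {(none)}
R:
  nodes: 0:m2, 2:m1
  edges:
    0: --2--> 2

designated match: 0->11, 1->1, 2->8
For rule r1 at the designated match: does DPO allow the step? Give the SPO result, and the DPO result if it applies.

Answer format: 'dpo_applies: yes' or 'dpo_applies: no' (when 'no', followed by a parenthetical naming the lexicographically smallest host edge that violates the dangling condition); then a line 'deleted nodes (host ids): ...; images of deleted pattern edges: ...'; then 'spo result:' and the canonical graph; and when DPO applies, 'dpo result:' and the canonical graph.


dpo_applies: no
(the rule deletes node 1, which keeps host edge (8,1,2) outside the match image — the dangling condition fails, DPO blocks; SPO proceeds and side-deletes such edges)
deleted nodes (host ids): 1; images of deleted pattern edges: (11,1,1)
spo result:
nodes: 2:m2, 3:m3, 8:m2, 9:m3, 10:m3, 11:m1
edges: (2,8,1); (2,9,1); (2,10,1); (3,11,1); (8,3,1); (11,8,1)


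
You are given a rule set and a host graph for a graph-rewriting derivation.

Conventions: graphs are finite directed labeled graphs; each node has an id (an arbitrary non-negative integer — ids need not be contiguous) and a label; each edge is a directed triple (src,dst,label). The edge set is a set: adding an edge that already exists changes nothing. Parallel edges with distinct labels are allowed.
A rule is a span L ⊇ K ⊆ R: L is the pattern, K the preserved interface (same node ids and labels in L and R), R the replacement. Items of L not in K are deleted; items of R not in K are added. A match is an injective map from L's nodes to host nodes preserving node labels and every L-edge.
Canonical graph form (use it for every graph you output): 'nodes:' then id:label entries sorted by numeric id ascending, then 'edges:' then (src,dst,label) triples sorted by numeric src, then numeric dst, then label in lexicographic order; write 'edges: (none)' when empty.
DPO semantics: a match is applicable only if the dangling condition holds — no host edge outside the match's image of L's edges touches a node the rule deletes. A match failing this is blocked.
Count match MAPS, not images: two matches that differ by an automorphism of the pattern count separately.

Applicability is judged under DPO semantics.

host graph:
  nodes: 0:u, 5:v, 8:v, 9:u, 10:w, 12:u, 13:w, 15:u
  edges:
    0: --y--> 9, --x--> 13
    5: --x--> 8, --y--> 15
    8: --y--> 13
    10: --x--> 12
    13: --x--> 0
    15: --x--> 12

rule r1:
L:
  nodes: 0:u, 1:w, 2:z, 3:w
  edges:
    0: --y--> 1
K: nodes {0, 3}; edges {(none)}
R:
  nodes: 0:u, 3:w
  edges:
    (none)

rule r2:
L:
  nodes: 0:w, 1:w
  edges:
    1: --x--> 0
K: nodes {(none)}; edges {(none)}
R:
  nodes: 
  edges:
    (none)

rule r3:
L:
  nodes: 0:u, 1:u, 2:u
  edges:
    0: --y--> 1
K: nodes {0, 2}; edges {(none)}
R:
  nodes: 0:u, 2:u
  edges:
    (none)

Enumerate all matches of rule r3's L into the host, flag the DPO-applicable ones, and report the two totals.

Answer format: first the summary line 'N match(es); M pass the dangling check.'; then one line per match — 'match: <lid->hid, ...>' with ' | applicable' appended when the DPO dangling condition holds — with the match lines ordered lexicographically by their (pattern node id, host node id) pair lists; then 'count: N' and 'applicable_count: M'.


2 match(es); 2 pass the dangling check.
match: 0->0, 1->9, 2->12 | applicable
match: 0->0, 1->9, 2->15 | applicable
count: 2
applicable_count: 2


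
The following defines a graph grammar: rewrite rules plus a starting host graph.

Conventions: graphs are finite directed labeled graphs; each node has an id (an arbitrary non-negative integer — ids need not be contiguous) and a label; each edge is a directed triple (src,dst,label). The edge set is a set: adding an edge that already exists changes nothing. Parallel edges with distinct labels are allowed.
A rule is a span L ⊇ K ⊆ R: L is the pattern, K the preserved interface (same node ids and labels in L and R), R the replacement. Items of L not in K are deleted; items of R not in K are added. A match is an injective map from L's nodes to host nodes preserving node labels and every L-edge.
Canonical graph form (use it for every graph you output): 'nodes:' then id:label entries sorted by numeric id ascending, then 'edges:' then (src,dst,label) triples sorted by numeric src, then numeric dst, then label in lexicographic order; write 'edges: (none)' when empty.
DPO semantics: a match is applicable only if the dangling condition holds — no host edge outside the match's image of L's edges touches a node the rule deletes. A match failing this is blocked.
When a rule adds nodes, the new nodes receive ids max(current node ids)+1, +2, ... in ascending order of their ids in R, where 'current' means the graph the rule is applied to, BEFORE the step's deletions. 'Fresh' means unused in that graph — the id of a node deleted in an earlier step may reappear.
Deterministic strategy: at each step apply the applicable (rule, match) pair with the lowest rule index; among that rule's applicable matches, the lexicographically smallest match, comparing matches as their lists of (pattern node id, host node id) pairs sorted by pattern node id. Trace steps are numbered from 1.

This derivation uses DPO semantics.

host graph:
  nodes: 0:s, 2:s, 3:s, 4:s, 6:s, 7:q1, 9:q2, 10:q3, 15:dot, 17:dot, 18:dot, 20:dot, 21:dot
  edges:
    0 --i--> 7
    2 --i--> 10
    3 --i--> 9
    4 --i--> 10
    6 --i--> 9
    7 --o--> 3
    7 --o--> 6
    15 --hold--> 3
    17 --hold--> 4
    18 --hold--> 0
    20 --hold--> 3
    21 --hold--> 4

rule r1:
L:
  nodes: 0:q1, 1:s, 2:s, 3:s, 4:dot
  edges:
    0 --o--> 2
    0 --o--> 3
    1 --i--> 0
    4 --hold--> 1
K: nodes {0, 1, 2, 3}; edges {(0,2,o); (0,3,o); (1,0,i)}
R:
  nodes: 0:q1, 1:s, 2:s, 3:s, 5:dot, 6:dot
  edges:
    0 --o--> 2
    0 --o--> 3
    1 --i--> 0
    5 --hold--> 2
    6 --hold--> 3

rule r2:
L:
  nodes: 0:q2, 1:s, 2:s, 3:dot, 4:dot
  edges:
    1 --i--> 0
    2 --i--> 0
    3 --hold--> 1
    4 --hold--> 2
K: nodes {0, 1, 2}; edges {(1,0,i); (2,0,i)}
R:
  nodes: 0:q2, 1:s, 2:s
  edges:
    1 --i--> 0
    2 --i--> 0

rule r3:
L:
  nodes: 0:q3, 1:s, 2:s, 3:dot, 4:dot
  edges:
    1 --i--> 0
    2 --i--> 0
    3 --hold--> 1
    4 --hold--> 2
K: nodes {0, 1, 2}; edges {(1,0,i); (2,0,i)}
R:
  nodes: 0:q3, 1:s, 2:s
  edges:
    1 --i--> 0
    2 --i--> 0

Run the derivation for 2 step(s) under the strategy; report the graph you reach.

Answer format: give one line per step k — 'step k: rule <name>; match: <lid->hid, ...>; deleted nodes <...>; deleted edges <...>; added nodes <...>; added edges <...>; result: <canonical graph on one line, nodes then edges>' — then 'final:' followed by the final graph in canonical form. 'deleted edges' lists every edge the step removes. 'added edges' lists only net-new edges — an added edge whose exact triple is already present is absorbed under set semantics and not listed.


step 1: rule r1; match: 0->7, 1->0, 2->3, 3->6, 4->18; deleted nodes 18; deleted edges (18,0,hold); added nodes 22, 23; added edges (22,3,hold); (23,6,hold); result: nodes: 0:s, 2:s, 3:s, 4:s, 6:s, 7:q1, 9:q2, 10:q3, 15:dot, 17:dot, 20:dot, 21:dot, 22:dot, 23:dot edges: (0,7,i); (2,10,i); (3,9,i); (4,10,i); (6,9,i); (7,3,o); (7,6,o); (15,3,hold); (17,4,hold); (20,3,hold); (21,4,hold); (22,3,hold); (23,6,hold)
step 2: rule r2; match: 0->9, 1->3, 2->6, 3->15, 4->23; deleted nodes 15, 23; deleted edges (15,3,hold); (23,6,hold); added nodes (none); added edges (none); result: nodes: 0:s, 2:s, 3:s, 4:s, 6:s, 7:q1, 9:q2, 10:q3, 17:dot, 20:dot, 21:dot, 22:dot edges: (0,7,i); (2,10,i); (3,9,i); (4,10,i); (6,9,i); (7,3,o); (7,6,o); (17,4,hold); (20,3,hold); (21,4,hold); (22,3,hold)
final:
nodes: 0:s, 2:s, 3:s, 4:s, 6:s, 7:q1, 9:q2, 10:q3, 17:dot, 20:dot, 21:dot, 22:dot
edges: (0,7,i); (2,10,i); (3,9,i); (4,10,i); (6,9,i); (7,3,o); (7,6,o); (17,4,hold); (20,3,hold); (21,4,hold); (22,3,hold)


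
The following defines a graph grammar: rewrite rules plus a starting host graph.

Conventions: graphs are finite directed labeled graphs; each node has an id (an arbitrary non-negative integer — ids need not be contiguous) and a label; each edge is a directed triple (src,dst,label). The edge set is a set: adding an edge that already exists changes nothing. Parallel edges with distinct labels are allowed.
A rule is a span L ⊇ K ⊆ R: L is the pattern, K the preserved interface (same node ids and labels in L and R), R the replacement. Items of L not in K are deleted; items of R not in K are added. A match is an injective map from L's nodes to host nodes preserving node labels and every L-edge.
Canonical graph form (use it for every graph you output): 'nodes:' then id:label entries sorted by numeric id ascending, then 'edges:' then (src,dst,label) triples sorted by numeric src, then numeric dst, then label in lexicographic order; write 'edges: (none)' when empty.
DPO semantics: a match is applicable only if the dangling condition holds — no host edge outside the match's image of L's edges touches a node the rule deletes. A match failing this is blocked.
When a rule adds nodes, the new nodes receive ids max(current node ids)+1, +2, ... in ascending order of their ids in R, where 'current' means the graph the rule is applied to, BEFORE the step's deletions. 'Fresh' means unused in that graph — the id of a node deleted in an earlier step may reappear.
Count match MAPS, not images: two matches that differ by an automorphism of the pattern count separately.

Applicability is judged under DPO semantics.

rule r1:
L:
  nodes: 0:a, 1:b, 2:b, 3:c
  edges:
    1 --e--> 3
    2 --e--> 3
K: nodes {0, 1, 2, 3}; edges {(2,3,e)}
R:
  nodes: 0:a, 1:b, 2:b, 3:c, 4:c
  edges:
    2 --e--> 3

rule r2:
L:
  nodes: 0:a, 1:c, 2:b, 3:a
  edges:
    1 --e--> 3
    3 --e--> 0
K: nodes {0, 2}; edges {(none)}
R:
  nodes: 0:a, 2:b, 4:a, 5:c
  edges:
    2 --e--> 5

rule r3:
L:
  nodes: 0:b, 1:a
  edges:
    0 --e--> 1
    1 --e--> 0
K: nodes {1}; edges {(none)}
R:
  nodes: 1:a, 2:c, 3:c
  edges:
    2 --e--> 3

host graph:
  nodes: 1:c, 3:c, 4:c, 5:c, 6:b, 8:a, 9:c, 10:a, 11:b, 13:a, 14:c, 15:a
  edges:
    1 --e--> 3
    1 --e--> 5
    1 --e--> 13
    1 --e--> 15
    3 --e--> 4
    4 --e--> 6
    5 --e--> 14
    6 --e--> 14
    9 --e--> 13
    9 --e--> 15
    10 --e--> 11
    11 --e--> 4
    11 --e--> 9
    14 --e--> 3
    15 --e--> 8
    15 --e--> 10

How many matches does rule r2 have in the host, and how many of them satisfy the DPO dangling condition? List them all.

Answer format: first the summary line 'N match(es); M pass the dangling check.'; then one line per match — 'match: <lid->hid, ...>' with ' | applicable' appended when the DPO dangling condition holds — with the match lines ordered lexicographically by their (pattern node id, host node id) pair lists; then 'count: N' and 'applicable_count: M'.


8 match(es); 0 pass the dangling check.
match: 0->8, 1->1, 2->6, 3->15
match: 0->8, 1->1, 2->11, 3->15
match: 0->8, 1->9, 2->6, 3->15
match: 0->8, 1->9, 2->11, 3->15
match: 0->10, 1->1, 2->6, 3->15
match: 0->10, 1->1, 2->11, 3->15
match: 0->10, 1->9, 2->6, 3->15
match: 0->10, 1->9, 2->11, 3->15
count: 8
applicable_count: 0


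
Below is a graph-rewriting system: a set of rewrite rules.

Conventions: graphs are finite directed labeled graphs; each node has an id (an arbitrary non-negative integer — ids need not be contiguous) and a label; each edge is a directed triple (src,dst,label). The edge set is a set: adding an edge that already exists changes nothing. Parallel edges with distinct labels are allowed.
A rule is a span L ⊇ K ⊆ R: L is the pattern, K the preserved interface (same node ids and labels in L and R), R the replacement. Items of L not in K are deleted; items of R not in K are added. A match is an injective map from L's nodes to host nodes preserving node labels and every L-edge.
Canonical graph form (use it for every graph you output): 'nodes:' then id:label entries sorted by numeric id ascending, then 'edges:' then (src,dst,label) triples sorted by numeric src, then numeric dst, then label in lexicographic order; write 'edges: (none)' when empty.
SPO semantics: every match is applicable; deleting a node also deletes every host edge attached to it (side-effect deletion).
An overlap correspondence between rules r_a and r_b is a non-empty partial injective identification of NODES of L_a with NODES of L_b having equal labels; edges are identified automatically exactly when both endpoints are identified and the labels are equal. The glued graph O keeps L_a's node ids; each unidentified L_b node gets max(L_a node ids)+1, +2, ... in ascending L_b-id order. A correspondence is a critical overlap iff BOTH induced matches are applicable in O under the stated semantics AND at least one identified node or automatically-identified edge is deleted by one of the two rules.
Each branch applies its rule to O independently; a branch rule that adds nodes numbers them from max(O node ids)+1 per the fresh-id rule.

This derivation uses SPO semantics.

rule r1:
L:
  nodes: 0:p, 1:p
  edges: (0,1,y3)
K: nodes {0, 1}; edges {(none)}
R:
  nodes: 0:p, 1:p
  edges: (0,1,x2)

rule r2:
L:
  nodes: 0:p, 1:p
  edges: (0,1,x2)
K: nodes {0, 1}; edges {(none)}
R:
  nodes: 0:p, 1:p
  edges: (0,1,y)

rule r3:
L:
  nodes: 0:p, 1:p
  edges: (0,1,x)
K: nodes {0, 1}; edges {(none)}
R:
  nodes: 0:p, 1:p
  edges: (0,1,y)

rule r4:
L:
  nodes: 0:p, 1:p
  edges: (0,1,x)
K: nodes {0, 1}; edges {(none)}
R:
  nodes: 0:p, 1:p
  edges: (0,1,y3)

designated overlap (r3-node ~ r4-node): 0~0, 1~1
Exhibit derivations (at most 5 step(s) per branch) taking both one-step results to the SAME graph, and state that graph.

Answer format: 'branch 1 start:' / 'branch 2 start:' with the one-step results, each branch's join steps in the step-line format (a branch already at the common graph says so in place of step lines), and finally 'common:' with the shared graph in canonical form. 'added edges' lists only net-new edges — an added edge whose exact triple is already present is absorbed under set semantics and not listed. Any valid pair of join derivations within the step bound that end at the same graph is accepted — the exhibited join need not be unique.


branch 1 start:
nodes: 0:p, 1:p
edges: (0,1,y)
branch 2 start:
nodes: 0:p, 1:p
edges: (0,1,y3)
branch 1: already at the common graph (0 steps)
branch 2 step 1: rule r1; match: 0->0, 1->1; deleted nodes (none); deleted edges (0,1,y3); added nodes (none); added edges (0,1,x2); result: nodes: 0:p, 1:p edges: (0,1,x2)
branch 2 step 2: rule r2; match: 0->0, 1->1; deleted nodes (none); deleted edges (0,1,x2); added nodes (none); added edges (0,1,y); result: nodes: 0:p, 1:p edges: (0,1,y)
common:
nodes: 0:p, 1:p
edges: (0,1,y)


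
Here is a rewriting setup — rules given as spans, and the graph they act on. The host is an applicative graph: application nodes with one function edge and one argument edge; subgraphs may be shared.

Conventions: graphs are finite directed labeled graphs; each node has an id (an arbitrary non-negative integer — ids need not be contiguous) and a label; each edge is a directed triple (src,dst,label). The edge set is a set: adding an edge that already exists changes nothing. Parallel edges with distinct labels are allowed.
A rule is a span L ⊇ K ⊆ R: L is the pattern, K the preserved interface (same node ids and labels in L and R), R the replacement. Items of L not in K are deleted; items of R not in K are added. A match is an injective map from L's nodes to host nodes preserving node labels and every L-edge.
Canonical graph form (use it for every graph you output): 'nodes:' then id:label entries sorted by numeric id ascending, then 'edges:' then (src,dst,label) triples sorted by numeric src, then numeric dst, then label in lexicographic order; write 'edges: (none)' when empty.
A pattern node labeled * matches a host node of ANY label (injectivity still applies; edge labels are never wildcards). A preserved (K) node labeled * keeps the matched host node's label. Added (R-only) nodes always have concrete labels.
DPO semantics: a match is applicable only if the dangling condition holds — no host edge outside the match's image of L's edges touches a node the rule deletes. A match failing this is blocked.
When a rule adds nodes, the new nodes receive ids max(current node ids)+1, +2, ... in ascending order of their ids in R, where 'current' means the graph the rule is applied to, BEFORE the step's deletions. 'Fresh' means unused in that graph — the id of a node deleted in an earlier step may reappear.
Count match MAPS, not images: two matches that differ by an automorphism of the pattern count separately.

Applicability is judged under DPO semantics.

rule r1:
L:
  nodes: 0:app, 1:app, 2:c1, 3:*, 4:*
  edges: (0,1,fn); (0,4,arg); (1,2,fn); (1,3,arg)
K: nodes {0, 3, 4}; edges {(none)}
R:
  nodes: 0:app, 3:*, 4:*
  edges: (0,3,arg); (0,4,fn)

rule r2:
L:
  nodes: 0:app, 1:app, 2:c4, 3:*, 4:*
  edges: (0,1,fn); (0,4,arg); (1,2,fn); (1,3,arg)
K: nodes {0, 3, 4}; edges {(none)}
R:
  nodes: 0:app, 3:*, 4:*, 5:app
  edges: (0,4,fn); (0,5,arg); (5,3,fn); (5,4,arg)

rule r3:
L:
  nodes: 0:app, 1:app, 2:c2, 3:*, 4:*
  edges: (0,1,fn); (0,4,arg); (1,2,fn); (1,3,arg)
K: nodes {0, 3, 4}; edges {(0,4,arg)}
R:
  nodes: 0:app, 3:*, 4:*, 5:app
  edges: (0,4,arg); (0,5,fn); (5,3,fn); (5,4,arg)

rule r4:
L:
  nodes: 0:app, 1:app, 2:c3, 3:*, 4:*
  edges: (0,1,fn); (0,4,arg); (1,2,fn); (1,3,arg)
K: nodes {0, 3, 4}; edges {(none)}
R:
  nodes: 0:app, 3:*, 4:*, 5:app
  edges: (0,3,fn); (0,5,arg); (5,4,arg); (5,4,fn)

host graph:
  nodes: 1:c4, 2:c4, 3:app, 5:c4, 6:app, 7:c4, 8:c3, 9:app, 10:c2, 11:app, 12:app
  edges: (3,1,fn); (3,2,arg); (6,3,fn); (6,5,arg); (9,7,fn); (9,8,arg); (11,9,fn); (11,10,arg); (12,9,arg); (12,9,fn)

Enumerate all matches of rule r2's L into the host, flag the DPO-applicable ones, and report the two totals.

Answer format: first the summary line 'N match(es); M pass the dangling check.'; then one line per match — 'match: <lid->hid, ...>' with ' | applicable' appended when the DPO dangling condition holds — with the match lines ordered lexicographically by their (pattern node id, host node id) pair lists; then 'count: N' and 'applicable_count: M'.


2 match(es); 1 pass the dangling check.
match: 0->6, 1->3, 2->1, 3->2, 4->5 | applicable
match: 0->11, 1->9, 2->7, 3->8, 4->10
count: 2
applicable_count: 1


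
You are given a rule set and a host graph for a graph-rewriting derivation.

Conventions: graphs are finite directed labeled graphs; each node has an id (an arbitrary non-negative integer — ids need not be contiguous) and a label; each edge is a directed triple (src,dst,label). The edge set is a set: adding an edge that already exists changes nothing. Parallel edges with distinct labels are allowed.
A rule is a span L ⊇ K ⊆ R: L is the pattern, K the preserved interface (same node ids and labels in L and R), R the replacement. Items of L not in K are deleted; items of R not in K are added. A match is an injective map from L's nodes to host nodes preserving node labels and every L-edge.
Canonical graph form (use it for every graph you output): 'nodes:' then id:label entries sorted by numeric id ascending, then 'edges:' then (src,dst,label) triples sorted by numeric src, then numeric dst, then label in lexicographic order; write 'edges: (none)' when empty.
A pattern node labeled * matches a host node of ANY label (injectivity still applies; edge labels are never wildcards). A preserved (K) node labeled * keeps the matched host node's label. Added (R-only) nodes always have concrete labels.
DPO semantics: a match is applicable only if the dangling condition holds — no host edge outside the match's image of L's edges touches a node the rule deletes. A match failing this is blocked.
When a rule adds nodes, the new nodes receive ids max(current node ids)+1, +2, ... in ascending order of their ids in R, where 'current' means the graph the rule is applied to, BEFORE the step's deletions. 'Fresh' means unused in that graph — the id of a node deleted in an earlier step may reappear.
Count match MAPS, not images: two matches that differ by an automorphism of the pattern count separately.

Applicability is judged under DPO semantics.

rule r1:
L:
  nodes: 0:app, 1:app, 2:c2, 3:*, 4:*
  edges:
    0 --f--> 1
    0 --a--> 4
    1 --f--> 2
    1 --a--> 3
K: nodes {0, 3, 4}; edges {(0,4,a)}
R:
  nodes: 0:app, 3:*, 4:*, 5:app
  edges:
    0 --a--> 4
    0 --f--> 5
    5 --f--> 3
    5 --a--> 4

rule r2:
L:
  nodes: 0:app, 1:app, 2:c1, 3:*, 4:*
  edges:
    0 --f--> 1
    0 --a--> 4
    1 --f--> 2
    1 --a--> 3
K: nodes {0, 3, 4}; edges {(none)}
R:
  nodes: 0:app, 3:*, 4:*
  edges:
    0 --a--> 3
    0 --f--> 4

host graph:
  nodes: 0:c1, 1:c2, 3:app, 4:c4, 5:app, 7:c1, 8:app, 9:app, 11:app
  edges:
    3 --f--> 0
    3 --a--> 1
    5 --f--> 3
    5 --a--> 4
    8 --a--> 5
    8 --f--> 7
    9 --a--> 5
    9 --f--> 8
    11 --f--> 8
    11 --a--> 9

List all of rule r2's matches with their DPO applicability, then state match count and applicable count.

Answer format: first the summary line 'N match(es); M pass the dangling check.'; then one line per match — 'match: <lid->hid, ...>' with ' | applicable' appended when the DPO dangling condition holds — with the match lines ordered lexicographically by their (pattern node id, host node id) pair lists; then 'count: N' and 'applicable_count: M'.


2 match(es); 1 pass the dangling check.
match: 0->5, 1->3, 2->0, 3->1, 4->4 | applicable
match: 0->11, 1->8, 2->7, 3->5, 4->9
count: 2
applicable_count: 1


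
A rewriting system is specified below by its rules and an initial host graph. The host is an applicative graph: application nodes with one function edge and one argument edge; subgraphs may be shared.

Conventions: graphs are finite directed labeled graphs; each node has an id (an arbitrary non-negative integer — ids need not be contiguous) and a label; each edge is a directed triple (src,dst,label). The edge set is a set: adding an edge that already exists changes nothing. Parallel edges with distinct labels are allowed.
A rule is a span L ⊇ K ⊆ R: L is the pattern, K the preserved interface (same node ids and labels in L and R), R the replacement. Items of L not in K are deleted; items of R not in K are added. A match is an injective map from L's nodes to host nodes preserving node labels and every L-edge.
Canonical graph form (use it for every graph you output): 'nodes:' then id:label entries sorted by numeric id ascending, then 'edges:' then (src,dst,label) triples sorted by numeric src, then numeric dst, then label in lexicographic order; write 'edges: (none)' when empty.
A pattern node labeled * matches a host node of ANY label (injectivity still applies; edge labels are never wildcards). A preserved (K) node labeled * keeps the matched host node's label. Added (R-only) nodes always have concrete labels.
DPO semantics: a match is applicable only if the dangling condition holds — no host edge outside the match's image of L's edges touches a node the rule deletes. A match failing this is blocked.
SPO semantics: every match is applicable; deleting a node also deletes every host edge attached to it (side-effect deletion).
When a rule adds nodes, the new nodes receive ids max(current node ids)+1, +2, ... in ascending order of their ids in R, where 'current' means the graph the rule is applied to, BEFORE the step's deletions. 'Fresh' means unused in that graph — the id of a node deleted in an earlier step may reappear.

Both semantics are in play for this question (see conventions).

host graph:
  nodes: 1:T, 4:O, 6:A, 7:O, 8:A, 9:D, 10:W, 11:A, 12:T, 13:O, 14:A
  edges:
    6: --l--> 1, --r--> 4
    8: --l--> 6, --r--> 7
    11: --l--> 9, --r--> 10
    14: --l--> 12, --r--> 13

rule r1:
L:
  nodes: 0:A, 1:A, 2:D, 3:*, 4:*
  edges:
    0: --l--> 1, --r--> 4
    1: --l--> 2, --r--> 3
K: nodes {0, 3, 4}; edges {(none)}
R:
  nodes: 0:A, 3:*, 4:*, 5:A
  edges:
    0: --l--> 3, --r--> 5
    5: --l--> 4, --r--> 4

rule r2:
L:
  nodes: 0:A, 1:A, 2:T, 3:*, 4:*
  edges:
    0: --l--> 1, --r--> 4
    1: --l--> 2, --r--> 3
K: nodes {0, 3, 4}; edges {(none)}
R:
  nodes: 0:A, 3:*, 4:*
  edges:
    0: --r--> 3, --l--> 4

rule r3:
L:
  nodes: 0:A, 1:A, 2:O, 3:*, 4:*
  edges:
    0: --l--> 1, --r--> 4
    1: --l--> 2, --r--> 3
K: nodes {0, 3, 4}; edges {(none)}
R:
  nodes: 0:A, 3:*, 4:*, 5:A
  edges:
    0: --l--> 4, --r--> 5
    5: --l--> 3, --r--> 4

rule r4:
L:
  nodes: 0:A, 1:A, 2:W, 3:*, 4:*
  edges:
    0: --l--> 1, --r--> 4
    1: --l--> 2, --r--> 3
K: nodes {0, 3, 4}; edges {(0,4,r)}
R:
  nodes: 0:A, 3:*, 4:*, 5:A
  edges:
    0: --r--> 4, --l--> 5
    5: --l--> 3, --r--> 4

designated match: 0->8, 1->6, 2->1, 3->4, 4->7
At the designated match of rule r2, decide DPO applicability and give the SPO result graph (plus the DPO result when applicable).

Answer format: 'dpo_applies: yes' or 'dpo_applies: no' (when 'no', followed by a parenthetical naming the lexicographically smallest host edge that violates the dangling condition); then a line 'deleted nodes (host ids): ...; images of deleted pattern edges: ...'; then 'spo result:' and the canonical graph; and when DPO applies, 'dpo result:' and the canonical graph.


dpo_applies: yes
deleted nodes (host ids): 1, 6; images of deleted pattern edges: (6,1,l); (6,4,r); (8,6,l); (8,7,r)
spo result:
nodes: 4:O, 7:O, 8:A, 9:D, 10:W, 11:A, 12:T, 13:O, 14:A
edges: (8,4,r); (8,7,l); (11,9,l); (11,10,r); (14,12,l); (14,13,r)
dpo result:
nodes: 4:O, 7:O, 8:A, 9:D, 10:W, 11:A, 12:T, 13:O, 14:A
edges: (8,4,r); (8,7,l); (11,9,l); (11,10,r); (14,12,l); (14,13,r)
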